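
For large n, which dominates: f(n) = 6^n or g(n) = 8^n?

g(n) = 8^n grows faster: (8/6)^n -> infinity since 8/6 > 1.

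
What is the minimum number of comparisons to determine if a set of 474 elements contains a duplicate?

Determining if 474 elements are all distinct requires Omega(n log n) comparisons in the comparison model. This follows from the element distinctness lower bound.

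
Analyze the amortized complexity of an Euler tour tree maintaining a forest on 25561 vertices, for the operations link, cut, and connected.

An Euler tour tree stores each tree's Euler tour as a balanced BST keyed by tour position. On 25561 vertices: link concatenates two tours via O(1) splits/joins of size <= 2*25561 (O(log n)); cut splits the tour at the two occurrences of the edge (O(log n)); connected compares BST roots (O(log n) to find the root). All O(log n) amortized.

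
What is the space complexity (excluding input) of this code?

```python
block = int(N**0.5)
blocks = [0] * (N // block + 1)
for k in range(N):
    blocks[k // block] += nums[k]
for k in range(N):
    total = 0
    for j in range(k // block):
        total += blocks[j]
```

Space complexity: O(sqrt(n)).
Storage scales with sqrt(n).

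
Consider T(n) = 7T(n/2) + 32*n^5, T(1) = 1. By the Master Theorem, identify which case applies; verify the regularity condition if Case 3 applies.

a=7, b=2, f(n)=32*n^5.
log_2(7) = 2.807 < 5.
f(n) = Omega(n^(2.807+epsilon)) for some epsilon > 0, so Case 3 is the candidate.
Regularity: a*f(n/b) = 7*32*(n/2)^5 = (7/32)*32*n^5 <= c*f(n) with c = 7/32 < 1. Satisfied.
Case 3: T(n) = Theta(n^5).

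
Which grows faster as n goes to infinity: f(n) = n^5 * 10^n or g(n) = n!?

g(n) = n! grows faster: by Stirling n! ~ (n/e)^n sqrt(2*pi*n); (n/e)^n eventually dominates n^5 * 10^n.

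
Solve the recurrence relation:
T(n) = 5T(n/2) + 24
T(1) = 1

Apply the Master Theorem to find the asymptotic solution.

a=5, b=2, f(n)=24. log_2(5) = 2.322. Case 1 of Master Theorem: T(n) = O(n^2.322).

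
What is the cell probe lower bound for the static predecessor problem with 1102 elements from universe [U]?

The Patrascu-Thorup lower bound shows any data structure on n = 1102 elements using O(n * polylog(n)) space requires Omega(log log U) query time. van Emde Boas trees achieve O(log log U) with O(U) space.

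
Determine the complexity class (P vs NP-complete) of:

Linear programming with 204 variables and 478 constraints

This problem is in P: the ellipsoid and interior-point methods run in polynomial time.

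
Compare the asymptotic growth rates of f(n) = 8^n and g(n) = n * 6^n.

f(n) = 8^n grows faster: 8^n / (n 6^n) = (8/6)^n / n -> infinity since 8/6 > 1.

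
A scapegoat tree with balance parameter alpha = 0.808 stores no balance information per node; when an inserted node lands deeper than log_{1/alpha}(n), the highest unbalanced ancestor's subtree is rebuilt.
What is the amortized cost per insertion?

Search/insert path is O(log n). A rebuild of a subtree of size s costs O(s), but with alpha = 0.808 at least Omega(s) insertions must have occurred in that subtree since its last rebuild. Charging O(1) of the rebuild to each such insertion gives O(log n) amortized.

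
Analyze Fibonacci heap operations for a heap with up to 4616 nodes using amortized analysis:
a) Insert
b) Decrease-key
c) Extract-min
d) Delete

Fibonacci heaps use lazy consolidation. Potential function Phi = t + 2m (t = number of trees, m = marked nodes).
- Insert: O(1) actual, Delta Phi = +1 (one new tree) => O(1) amortized.
- Decrease-key: with c cascading cuts, actual cost is O(c); Delta Phi <= c - 2(c-1) + 2 = 4 - c (c new trees; >= c-1 marks cleared; <= 1 new mark). Amortized O(c) + (4 - c) = O(1).
- Extract-min: O(D(n) + t) actual; consolidation drops t to <= D(n)+1, so Delta Phi pays for the t term. D(n) = O(log n) for n = 4616 => O(log n) amortized.
- Delete: decrease-key to -inf then extract-min = O(log n).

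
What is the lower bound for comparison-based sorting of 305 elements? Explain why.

A comparison-based sorting algorithm corresponds to a decision tree. With 305! possible permutations, the tree has 305! leaves. The height is at least log_2(305!) = Omega(n log n) by Stirling's approximation.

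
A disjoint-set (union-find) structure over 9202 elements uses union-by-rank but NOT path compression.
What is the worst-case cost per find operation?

Union-by-rank alone keeps every tree's height <= log_2(9202) ~= 13.2. Each find traverses from a node to its root, costing O(height) = O(log n). Without path compression this bound is tight.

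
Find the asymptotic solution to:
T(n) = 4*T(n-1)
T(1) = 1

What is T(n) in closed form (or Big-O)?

Each step multiplies by 4. T(n) = T(1)*4^(n-1) = 4^(n-1).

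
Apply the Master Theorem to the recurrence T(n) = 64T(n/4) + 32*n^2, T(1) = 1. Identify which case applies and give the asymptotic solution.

a=64, b=4, f(n)=32*n^2.
log_4(64) = 3 > 2.
Since f(n) = O(n^2) is polynomially smaller than n^3, Case 1 applies.
T(n) = Theta(n^3).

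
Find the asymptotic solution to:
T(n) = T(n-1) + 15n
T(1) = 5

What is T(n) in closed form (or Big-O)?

Unrolling: T(n) = 5 + 15*(2 + 3 + ... + n) = 5 + 15*(n(n+1)/2 - 1) = O(n^2).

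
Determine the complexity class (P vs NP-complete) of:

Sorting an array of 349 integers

This problem is in P: merge sort runs in O(n log n).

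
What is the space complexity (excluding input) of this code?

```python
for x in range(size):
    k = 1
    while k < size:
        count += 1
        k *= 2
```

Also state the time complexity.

Space complexity: O(1).
Only a constant amount of auxiliary storage is used; nothing grows with n.
Time complexity: O(n log n).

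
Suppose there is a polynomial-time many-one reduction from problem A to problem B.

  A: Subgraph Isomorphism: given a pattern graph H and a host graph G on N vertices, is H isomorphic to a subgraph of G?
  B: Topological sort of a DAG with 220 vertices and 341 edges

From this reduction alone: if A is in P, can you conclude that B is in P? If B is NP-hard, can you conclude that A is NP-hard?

A poly-time reduction A <=_p B transfers tractability DOWN (B easy => A easy) and hardness UP (A hard => B hard), not the reverse.
From A in P, the reduction alone does NOT give B in P: any problem in P trivially reduces to SAT, yet SAT is not known to be in P.
From B NP-hard, the reduction alone does NOT give A NP-hard: again, easy problems reduce to hard ones.
(Here in fact A is NP-complete and B is in P, so no such reduction is known -- its existence would imply P = NP; the analysis concerns only what the assumed reduction would or would not let you conclude.)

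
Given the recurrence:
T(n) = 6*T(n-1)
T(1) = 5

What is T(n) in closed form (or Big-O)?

Each step multiplies by 6. T(n) = T(1)*6^(n-1) = 5*6^(n-1).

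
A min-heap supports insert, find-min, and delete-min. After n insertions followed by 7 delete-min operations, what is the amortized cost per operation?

Insert takes O(log n) worst case. Delete-min takes O(log n). Over a sequence of n inserts and 7 delete-mins, total cost is O((n + 7) log n). Amortized per operation: O(log n).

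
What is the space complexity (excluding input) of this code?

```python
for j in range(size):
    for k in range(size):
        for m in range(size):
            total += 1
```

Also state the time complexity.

Space complexity: O(1).
Only a constant amount of auxiliary storage is used; nothing grows with n.
Time complexity: O(n^3).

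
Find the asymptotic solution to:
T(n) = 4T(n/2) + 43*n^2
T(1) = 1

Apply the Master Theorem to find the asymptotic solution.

a=4, b=2, f(n)=43*n^2. log_2(4) = 2. Case 2: T(n) = O(n^2 log n).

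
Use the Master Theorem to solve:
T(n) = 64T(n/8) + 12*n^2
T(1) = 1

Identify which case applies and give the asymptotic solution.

a=64, b=8, f(n)=12*n^2.
log_8(64) = 2, so n^(log_b(a)) = n^2.
f(n) = Theta(n^2), so Case 2 applies.
T(n) = Theta(n^2 log n).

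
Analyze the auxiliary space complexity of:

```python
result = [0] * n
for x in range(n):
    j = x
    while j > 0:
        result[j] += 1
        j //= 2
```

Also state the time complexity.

Space complexity: O(n).
Auxiliary storage grows linearly with the input size n in the worst case.
Time complexity: O(n log n).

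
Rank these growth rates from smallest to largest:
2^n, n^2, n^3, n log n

Ordered by growth rate: n log n < n^2 < n^3 < 2^n.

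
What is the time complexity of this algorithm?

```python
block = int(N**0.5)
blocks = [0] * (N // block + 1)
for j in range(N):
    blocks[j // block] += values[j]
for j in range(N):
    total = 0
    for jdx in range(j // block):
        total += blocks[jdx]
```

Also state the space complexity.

Time complexity: O(n * sqrt(n)).
Space complexity: O(sqrt(n)).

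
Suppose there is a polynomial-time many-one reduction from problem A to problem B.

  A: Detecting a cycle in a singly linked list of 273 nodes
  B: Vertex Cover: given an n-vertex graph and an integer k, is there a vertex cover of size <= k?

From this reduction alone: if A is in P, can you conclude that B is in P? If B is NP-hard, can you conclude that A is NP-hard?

A poly-time reduction A <=_p B transfers tractability DOWN (B easy => A easy) and hardness UP (A hard => B hard), not the reverse.
From A in P, the reduction alone does NOT give B in P: any problem in P trivially reduces to SAT, yet SAT is not known to be in P.
From B NP-hard, the reduction alone does NOT give A NP-hard: again, easy problems reduce to hard ones.
(Here in fact A is P and B is NP-complete.)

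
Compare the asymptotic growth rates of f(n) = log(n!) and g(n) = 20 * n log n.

f(n) = log(n!) and g(n) = 20 * n log n are Theta of each other: Stirling: log(n!) = n log n - n + O(log n) = Theta(n log n); the constant 20 doesn't change the Theta class.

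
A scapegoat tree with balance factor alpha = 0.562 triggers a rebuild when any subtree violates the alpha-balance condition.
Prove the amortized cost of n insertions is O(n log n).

Define potential Phi = c * sum of |size(left(v)) - size(right(v))| over all nodes. An insertion at depth d costs O(d) = O(log n) and increases Phi by O(log n). When a rebuild of subtree of size s occurs, it costs O(s) but reduces Phi by Omega(s). With alpha = 0.562, between rebuilds Omega(s) insertions must occur. Amortized cost per insertion: O(log n).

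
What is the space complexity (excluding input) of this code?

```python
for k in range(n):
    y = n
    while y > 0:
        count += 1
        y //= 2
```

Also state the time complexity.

Space complexity: O(1).
Only a constant amount of auxiliary storage is used; nothing grows with n.
Time complexity: O(n log n).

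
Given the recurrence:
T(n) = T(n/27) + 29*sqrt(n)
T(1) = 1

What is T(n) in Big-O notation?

Each level contributes sqrt(n/27^k). Geometric series with ratio 1/sqrt(27) < 1 sums to O(sqrt(n)).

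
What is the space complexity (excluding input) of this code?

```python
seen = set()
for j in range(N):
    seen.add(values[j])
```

Space complexity: O(n).
Auxiliary storage grows linearly with the input size n in the worst case.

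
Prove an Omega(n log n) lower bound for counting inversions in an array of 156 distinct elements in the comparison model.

Decision-tree argument: at any leaf, the comparisons made (with transitivity) must totally order all 156 elements -- otherwise some pair (i,j) is unordered, and an adversary can present two inputs agreeing on every comparison made but with that pair flipped, changing the inversion count by 1, so the leaf's output is wrong on one of them. Hence the tree has >= 156! leaves and height >= log_2(156!) = Omega(n log n). Modified merge sort achieves O(n log n).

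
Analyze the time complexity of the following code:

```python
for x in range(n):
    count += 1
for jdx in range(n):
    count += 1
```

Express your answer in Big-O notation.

Time complexity: O(n).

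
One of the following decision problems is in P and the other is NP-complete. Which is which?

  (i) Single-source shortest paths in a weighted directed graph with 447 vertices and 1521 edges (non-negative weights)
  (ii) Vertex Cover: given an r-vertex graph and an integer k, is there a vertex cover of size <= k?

(i) is P: Dijkstra's algorithm runs in O((V+E) log V).
(ii) is NP-complete: one of Karp's 21 NP-complete problems (with k part of the input; for any fixed constant k it is in P).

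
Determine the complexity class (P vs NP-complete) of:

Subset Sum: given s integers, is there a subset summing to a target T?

This problem is NP-complete: one of Karp's 21 NP-complete problems.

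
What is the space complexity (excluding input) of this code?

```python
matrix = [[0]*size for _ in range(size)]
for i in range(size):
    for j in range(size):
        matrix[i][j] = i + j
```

Space complexity: O(n^2).
A 2D structure of size n x n is allocated.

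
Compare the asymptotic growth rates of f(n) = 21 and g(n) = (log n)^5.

g(n) = (log n)^5 grows faster: any unbounded function dominates a constant.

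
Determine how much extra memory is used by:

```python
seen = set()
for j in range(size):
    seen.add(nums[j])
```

Space complexity: O(n).
Auxiliary storage grows linearly with the input size n in the worst case.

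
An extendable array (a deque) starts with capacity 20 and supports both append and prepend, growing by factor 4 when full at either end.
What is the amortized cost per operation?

Growth at either end copies all elements; capacities form a geometric sequence with ratio 4, so total copy cost over n operations is O(n) (two geometric series). Amortized O(1).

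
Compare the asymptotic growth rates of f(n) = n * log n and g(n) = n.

f(n) = n * log n grows faster: extra log n factor -> infinity.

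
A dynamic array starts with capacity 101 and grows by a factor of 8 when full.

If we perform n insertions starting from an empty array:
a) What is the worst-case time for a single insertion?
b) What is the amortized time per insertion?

(a) Worst-case single insertion: O(n) -- when the array is full at capacity c, the resize copies all c elements, and c can be Theta(n).
(b) Resizes happen at sizes 101, 808, 6464, ... Total copy cost for n insertions: 101 + 808 + ... = O(n) (geometric series with ratio 1/8). Amortized cost per insertion: O(n)/n = O(1).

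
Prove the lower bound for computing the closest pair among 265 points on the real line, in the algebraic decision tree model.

Reduction from element distinctness: given 265 reals, the closest-pair distance is 0 iff two are equal. Element distinctness has an Omega(n log n) lower bound in the algebraic decision tree model (Ben-Or). Therefore closest pair on a line also requires Omega(n log n). Sorting then a linear scan achieves this.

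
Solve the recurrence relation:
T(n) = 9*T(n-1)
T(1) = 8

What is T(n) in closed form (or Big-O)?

Each step multiplies by 9. T(n) = T(1)*9^(n-1) = 8*9^(n-1).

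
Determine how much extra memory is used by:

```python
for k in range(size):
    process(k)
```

Space complexity: O(1).
Only a constant amount of auxiliary storage is used; nothing grows with n.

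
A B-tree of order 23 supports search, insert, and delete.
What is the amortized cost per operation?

B-tree of order 23 has height O(log_23 n). Each operation traverses the tree height. Splits during insert and merges during delete are O(1) each and occur at most once per level. Total cost per operation: O(log_23 n).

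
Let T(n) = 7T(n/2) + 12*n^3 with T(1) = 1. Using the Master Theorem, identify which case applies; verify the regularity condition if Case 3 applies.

a=7, b=2, f(n)=12*n^3.
log_2(7) = 2.807 < 3.
f(n) = Omega(n^(2.807+epsilon)) for some epsilon > 0, so Case 3 is the candidate.
Regularity: a*f(n/b) = 7*12*(n/2)^3 = (7/8)*12*n^3 <= c*f(n) with c = 7/8 < 1. Satisfied.
Case 3: T(n) = Theta(n^3).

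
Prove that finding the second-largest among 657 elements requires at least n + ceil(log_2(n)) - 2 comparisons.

Lower bound (adversary): identifying the maximum requires 657-1 comparisons (each eliminates one candidate). Assign weight 1 to each element; on each comparison the adversary lets the heavier side win and gives it the loser's weight. The max ends with weight 657, but each comparison it wins at most doubles its weight, so the max must win >= ceil(log_2(657)) = 10 comparisons. The second-largest is one of those 10 direct losers to the max, and identifying which one is largest needs >= 10-1 further comparisons. Total >= 657-1 + 10-1 = 665.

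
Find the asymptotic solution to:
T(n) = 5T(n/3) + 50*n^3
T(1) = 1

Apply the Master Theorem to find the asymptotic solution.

a=5, b=3, f(n)=50*n^3. log_3(5) = 1.465 < 3. Case 3: T(n) = O(n^3).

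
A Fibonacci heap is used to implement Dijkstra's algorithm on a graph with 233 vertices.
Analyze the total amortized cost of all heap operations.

Dijkstra performs 233 insert, 233 extract-min, and at most E decrease-key operations. With Fibonacci heap: insert O(1) amortized, extract-min O(log n) amortized, decrease-key O(1) amortized. Total with n = 233: O(n * 1 + n * log n + E * 1) = O(n log n + E).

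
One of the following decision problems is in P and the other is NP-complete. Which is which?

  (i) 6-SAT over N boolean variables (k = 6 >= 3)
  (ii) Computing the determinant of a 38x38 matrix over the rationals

(i) is NP-complete: 3-SAT is NP-complete (Cook-Levin); k-SAT for k>=3 reduces from 3-SAT.
(ii) is P: Gaussian elimination runs in O(n^3).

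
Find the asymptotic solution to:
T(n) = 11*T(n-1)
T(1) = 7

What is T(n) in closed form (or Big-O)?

Each step multiplies by 11. T(n) = T(1)*11^(n-1) = 7*11^(n-1).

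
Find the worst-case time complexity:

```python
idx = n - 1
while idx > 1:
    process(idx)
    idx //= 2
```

Time complexity: O(log n).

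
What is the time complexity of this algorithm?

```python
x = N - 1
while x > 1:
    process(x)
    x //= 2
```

Time complexity: O(log n).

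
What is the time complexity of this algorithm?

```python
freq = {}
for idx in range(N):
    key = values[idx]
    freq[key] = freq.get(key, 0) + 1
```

Time complexity: O(n).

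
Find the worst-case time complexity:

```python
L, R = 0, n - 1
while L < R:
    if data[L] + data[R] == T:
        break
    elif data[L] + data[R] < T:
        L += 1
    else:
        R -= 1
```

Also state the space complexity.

Time complexity: O(n).
Space complexity: O(1).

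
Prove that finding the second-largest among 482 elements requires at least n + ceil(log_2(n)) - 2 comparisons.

Lower bound (adversary): identifying the maximum requires 482-1 comparisons (each eliminates one candidate). Assign weight 1 to each element; on each comparison the adversary lets the heavier side win and gives it the loser's weight. The max ends with weight 482, but each comparison it wins at most doubles its weight, so the max must win >= ceil(log_2(482)) = 9 comparisons. The second-largest is one of those 9 direct losers to the max, and identifying which one is largest needs >= 9-1 further comparisons. Total >= 482-1 + 9-1 = 489.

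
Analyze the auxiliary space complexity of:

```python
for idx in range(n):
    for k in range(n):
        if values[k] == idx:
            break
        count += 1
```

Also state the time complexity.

Space complexity: O(1).
Only a constant amount of auxiliary storage is used; nothing grows with n.
Time complexity: O(n^2).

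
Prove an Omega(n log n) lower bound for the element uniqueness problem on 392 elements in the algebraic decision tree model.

In the algebraic decision tree model, element uniqueness on 392 elements is equivalent to determining which cell of an arrangement of C(392,2) = 76636 hyperplanes x_i = x_j contains the input point. Ben-Or's theorem shows this requires Omega(n log n).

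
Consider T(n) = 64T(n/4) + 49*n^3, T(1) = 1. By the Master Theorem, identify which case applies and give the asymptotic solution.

a=64, b=4, f(n)=49*n^3.
log_4(64) = 3, so n^(log_b(a)) = n^3.
f(n) = Theta(n^3), so Case 2 applies.
T(n) = Theta(n^3 log n).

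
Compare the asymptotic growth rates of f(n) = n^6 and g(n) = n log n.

f(n) = n^6 grows faster: n^6 / (n log n) = n^5/log n -> infinity.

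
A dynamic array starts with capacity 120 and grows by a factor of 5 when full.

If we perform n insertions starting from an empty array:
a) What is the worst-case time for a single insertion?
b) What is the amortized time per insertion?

(a) Worst-case single insertion: O(n) -- when the array is full at capacity c, the resize copies all c elements, and c can be Theta(n).
(b) Resizes happen at sizes 120, 600, 3000, ... Total copy cost for n insertions: 120 + 600 + ... = O(n) (geometric series with ratio 1/5). Amortized cost per insertion: O(n)/n = O(1).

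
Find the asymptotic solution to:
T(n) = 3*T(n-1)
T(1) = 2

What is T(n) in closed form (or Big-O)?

Each step multiplies by 3. T(n) = T(1)*3^(n-1) = 2*3^(n-1).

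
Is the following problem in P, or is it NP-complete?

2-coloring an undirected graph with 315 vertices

This problem is in P: 2-coloring is bipartiteness testing via BFS, O(V+E).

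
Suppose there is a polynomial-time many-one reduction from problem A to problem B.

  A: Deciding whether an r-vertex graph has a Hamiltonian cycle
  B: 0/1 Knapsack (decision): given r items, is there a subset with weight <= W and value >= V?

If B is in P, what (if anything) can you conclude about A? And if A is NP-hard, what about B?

A poly-time reduction A <=_p B means any A-instance can be transformed to a B-instance in poly time.
If B is in P: compose the reduction with B's poly-time algorithm to solve A in poly time, so A is in P.
If A is NP-hard: every NP problem reduces to A, which reduces to B; composing reductions, every NP problem reduces to B, so B is NP-hard.
(Here in fact A is NP-complete and B is NP-complete.)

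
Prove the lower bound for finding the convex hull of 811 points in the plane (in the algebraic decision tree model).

Reduction from sorting: given 811 numbers x_1,...,x_{811}, map x_i to the point (x_i, x_i^2) on the parabola y = x^2. All points are on the convex hull, and walking the hull gives them in sorted x-order. Since sorting requires Omega(n log n), so does planar convex hull.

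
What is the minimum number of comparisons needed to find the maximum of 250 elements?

Finding the maximum requires 249 comparisons. Each comparison eliminates exactly one candidate. With 250 candidates, we need 249 eliminations.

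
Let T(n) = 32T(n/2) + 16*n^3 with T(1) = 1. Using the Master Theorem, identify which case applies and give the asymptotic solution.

a=32, b=2, f(n)=16*n^3.
log_2(32) = 5 > 3.
Since f(n) = O(n^3) is polynomially smaller than n^5, Case 1 applies.
T(n) = Theta(n^5).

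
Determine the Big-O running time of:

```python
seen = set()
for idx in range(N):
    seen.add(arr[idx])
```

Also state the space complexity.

Time complexity: O(n).
Space complexity: O(n).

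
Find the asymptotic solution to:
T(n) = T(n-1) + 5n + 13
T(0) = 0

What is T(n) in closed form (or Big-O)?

Dominant term in sum is 5*sum(i, i=1..n) = 5*n*(n+1)/2 = O(n^2).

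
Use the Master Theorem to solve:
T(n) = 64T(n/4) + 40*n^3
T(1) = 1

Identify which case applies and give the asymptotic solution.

a=64, b=4, f(n)=40*n^3.
log_4(64) = 3, so n^(log_b(a)) = n^3.
f(n) = Theta(n^3), so Case 2 applies.
T(n) = Theta(n^3 log n).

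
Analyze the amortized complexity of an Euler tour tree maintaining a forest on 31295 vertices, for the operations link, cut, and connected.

An Euler tour tree stores each tree's Euler tour as a balanced BST keyed by tour position. On 31295 vertices: link concatenates two tours via O(1) splits/joins of size <= 2*31295 (O(log n)); cut splits the tour at the two occurrences of the edge (O(log n)); connected compares BST roots (O(log n) to find the root). All O(log n) amortized.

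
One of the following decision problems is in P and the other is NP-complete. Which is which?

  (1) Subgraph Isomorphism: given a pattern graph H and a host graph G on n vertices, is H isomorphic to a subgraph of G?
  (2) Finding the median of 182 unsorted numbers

(1) is NP-complete: generalizes Clique and Hamiltonian Path (pattern size is part of the input).
(2) is P: linear-time selection (median-of-medians) runs in O(n).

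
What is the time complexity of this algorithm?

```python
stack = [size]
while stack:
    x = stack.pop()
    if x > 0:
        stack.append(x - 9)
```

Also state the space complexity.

Time complexity: O(n).
Space complexity: O(1).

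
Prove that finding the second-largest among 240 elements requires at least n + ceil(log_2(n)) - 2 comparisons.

Lower bound (adversary): identifying the maximum requires 240-1 comparisons (each eliminates one candidate). Assign weight 1 to each element; on each comparison the adversary lets the heavier side win and gives it the loser's weight. The max ends with weight 240, but each comparison it wins at most doubles its weight, so the max must win >= ceil(log_2(240)) = 8 comparisons. The second-largest is one of those 8 direct losers to the max, and identifying which one is largest needs >= 8-1 further comparisons. Total >= 240-1 + 8-1 = 246.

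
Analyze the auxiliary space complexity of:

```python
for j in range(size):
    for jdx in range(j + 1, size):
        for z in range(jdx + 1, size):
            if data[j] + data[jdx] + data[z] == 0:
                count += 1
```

Space complexity: O(1).
Only a constant amount of auxiliary storage is used; nothing grows with n.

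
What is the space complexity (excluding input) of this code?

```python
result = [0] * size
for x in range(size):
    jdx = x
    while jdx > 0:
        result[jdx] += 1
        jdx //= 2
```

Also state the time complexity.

Space complexity: O(n).
Auxiliary storage grows linearly with the input size n in the worst case.
Time complexity: O(n log n).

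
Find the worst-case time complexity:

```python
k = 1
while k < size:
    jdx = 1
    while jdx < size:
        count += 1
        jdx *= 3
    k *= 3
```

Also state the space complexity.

Time complexity: O(log^2 n).
Space complexity: O(1).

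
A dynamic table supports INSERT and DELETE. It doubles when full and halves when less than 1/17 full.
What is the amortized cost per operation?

Using potential function Phi = |2*num_items - table_size| when load > 1/2, and Phi = table_size/2 - num_items otherwise. The gap of 1/17 vs 1/2 for shrinking prevents thrashing. Both insert and delete have O(1) amortized cost.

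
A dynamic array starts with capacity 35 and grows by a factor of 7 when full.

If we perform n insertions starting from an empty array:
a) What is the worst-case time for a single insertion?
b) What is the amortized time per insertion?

(a) Worst-case single insertion: O(n) -- when the array is full at capacity c, the resize copies all c elements, and c can be Theta(n).
(b) Resizes happen at sizes 35, 245, 1715, ... Total copy cost for n insertions: 35 + 245 + ... = O(n) (geometric series with ratio 1/7). Amortized cost per insertion: O(n)/n = O(1).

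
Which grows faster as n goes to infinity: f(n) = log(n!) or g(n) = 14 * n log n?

f(n) = log(n!) and g(n) = 14 * n log n are Theta of each other: Stirling: log(n!) = n log n - n + O(log n) = Theta(n log n); the constant 14 doesn't change the Theta class.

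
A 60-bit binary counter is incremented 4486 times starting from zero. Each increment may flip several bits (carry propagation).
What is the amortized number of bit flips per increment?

Bit i flips on every 2^i-th increment, so over 4486 increments bit i flips floor(4486/2^i) times. Summing over i: total flips < 2 * 4486. Amortized: < 2 = O(1) per increment.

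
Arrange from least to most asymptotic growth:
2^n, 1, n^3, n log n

Ordered by growth rate: 1 < n log n < n^3 < 2^n.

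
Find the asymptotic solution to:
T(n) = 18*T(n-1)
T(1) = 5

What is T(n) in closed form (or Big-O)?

Each step multiplies by 18. T(n) = T(1)*18^(n-1) = 5*18^(n-1).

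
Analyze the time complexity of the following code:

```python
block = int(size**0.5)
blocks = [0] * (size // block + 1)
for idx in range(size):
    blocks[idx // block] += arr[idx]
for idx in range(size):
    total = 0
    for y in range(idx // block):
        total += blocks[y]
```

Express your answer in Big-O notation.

Time complexity: O(n * sqrt(n)).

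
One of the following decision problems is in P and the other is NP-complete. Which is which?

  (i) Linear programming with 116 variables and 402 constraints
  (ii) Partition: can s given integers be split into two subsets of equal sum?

(i) is P: the ellipsoid and interior-point methods run in polynomial time.
(ii) is NP-complete: Subset Sum reduces to it (one of Karp's 21 NP-complete problems).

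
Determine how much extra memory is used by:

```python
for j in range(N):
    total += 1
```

Space complexity: O(1).
Only a constant amount of auxiliary storage is used; nothing grows with n.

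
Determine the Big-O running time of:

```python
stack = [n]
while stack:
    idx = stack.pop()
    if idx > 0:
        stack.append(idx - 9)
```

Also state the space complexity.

Time complexity: O(n).
Space complexity: O(1).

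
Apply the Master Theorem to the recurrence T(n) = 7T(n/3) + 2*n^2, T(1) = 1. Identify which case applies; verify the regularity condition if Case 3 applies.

a=7, b=3, f(n)=2*n^2.
log_3(7) = 1.771 < 2.
f(n) = Omega(n^(1.771+epsilon)) for some epsilon > 0, so Case 3 is the candidate.
Regularity: a*f(n/b) = 7*2*(n/3)^2 = (7/9)*2*n^2 <= c*f(n) with c = 7/9 < 1. Satisfied.
Case 3: T(n) = Theta(n^2).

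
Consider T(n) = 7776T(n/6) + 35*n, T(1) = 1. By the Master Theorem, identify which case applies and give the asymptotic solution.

a=7776, b=6, f(n)=35*n.
log_6(7776) = 5 > 1.
Since f(n) = O(n^1) is polynomially smaller than n^5, Case 1 applies.
T(n) = Theta(n^5).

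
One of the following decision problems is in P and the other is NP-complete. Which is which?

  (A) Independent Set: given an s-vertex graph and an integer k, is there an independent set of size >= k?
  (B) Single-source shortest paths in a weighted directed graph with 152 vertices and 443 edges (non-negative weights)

(A) is NP-complete: complement of Clique (with k part of the input).
(B) is P: Dijkstra's algorithm runs in O((V+E) log V).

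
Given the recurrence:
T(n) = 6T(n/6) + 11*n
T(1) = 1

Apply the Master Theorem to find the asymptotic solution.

a=6, b=6, f(n)=11*n. log_6(6) = 1. Case 2: T(n) = O(n log n).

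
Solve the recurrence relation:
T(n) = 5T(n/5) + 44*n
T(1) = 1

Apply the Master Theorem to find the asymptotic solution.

a=5, b=5, f(n)=44*n. log_5(5) = 1. Case 2: T(n) = O(n log n).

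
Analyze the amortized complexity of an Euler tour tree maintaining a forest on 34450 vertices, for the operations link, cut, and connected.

An Euler tour tree stores each tree's Euler tour as a balanced BST keyed by tour position. On 34450 vertices: link concatenates two tours via O(1) splits/joins of size <= 2*34450 (O(log n)); cut splits the tour at the two occurrences of the edge (O(log n)); connected compares BST roots (O(log n) to find the root). All O(log n) amortized.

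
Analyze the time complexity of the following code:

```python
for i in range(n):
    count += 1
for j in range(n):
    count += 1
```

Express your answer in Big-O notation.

Time complexity: O(n).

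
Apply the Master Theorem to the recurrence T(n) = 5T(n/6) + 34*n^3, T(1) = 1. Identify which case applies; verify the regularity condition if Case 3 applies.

a=5, b=6, f(n)=34*n^3.
log_6(5) = 0.8982 < 3.
f(n) = Omega(n^(0.8982+epsilon)) for some epsilon > 0, so Case 3 is the candidate.
Regularity: a*f(n/b) = 5*34*(n/6)^3 = (5/216)*34*n^3 <= c*f(n) with c = 5/216 < 1. Satisfied.
Case 3: T(n) = Theta(n^3).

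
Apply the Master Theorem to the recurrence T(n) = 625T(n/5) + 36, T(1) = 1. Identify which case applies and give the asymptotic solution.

a=625, b=5, f(n)=36.
log_5(625) = 4 > 0.
Since f(n) = O(n^0) is polynomially smaller than n^4, Case 1 applies.
T(n) = Theta(n^4).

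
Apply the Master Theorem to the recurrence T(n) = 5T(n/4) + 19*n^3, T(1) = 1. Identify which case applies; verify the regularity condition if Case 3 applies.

a=5, b=4, f(n)=19*n^3.
log_4(5) = 1.161 < 3.
f(n) = Omega(n^(1.161+epsilon)) for some epsilon > 0, so Case 3 is the candidate.
Regularity: a*f(n/b) = 5*19*(n/4)^3 = (5/64)*19*n^3 <= c*f(n) with c = 5/64 < 1. Satisfied.
Case 3: T(n) = Theta(n^3).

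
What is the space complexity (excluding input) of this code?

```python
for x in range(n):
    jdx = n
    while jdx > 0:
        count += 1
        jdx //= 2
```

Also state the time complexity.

Space complexity: O(1).
Only a constant amount of auxiliary storage is used; nothing grows with n.
Time complexity: O(n log n).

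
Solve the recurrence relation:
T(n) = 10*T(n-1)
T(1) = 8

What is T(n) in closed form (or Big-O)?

Each step multiplies by 10. T(n) = T(1)*10^(n-1) = 8*10^(n-1).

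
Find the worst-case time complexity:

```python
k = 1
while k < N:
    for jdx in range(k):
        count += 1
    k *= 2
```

Time complexity: O(n).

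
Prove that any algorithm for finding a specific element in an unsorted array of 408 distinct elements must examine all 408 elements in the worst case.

Adversary argument: if the algorithm examines fewer than 408 elements, the adversary places the target in an unexamined position. The algorithm cannot distinguish 'not present' from 'in unexamined position'.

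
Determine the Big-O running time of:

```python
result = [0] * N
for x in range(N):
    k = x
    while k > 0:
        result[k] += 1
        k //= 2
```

Time complexity: O(n log n).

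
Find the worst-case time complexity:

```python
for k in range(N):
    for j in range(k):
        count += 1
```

Time complexity: O(n^2).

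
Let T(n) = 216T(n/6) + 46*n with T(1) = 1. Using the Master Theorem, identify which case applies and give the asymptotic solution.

a=216, b=6, f(n)=46*n.
log_6(216) = 3 > 1.
Since f(n) = O(n^1) is polynomially smaller than n^3, Case 1 applies.
T(n) = Theta(n^3).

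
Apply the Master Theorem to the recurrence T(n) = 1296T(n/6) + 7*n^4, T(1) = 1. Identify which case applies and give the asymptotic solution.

a=1296, b=6, f(n)=7*n^4.
log_6(1296) = 4, so n^(log_b(a)) = n^4.
f(n) = Theta(n^4), so Case 2 applies.
T(n) = Theta(n^4 log n).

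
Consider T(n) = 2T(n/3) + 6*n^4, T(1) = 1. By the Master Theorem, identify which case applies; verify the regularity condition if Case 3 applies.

a=2, b=3, f(n)=6*n^4.
log_3(2) = 0.6309 < 4.
f(n) = Omega(n^(0.6309+epsilon)) for some epsilon > 0, so Case 3 is the candidate.
Regularity: a*f(n/b) = 2*6*(n/3)^4 = (2/81)*6*n^4 <= c*f(n) with c = 2/81 < 1. Satisfied.
Case 3: T(n) = Theta(n^4).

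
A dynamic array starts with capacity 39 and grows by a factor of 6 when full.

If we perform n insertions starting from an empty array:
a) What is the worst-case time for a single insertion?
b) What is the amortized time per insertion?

(a) Worst-case single insertion: O(n) -- when the array is full at capacity c, the resize copies all c elements, and c can be Theta(n).
(b) Resizes happen at sizes 39, 234, 1404, ... Total copy cost for n insertions: 39 + 234 + ... = O(n) (geometric series with ratio 1/6). Amortized cost per insertion: O(n)/n = O(1).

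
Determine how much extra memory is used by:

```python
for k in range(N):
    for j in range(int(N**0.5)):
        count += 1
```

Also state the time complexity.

Space complexity: O(1).
Only a constant amount of auxiliary storage is used; nothing grows with n.
Time complexity: O(n * sqrt(n)).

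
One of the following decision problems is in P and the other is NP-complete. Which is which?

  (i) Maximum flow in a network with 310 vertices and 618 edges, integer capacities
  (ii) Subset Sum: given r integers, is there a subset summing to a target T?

(i) is P: Edmonds-Karp / push-relabel run in polynomial time.
(ii) is NP-complete: one of Karp's 21 NP-complete problems.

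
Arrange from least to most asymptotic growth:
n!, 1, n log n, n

Ordered by growth rate: 1 < n < n log n < n!.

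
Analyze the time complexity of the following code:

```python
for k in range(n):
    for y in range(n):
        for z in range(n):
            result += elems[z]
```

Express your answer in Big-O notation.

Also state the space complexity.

Time complexity: O(n^3).
Space complexity: O(1).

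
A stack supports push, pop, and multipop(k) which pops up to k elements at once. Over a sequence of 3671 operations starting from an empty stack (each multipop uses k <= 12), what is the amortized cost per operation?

Each element is pushed exactly once and popped at most once (whether by pop or as part of a multipop). So the total number of individual pops over the whole sequence is at most the number of pushes, which is at most 3671. Total work <= 2 * 3671, hence O(1) amortized per operation.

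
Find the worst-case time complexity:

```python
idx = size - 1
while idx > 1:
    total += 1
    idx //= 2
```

Time complexity: O(log n).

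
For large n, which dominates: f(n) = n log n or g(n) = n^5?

g(n) = n^5 grows faster: n^5 / (n log n) = n^4/log n -> infinity.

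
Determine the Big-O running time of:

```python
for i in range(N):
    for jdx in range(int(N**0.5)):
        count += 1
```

Time complexity: O(n * sqrt(n)).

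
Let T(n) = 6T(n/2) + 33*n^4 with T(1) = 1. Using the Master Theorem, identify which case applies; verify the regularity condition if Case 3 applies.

a=6, b=2, f(n)=33*n^4.
log_2(6) = 2.585 < 4.
f(n) = Omega(n^(2.585+epsilon)) for some epsilon > 0, so Case 3 is the candidate.
Regularity: a*f(n/b) = 6*33*(n/2)^4 = (6/16)*33*n^4 <= c*f(n) with c = 6/16 < 1. Satisfied.
Case 3: T(n) = Theta(n^4).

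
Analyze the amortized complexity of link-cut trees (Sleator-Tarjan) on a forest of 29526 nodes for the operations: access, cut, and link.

Link-cut trees represent the forest using splay trees over preferred paths. With potential Phi = sum over nodes of log(size of virtual subtree), each access on 29526 nodes is O(log 29526) = O(log n) amortized by the splay-tree access lemma. Cut and link are O(1) plus one access.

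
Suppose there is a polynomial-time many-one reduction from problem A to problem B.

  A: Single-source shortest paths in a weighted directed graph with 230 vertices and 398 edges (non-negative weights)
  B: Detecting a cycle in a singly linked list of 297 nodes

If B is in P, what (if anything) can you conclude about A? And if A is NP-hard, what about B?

A poly-time reduction A <=_p B means any A-instance can be transformed to a B-instance in poly time.
If B is in P: compose the reduction with B's poly-time algorithm to solve A in poly time, so A is in P.
If A is NP-hard: every NP problem reduces to A, which reduces to B; composing reductions, every NP problem reduces to B, so B is NP-hard.
(Here in fact A is P and B is P.)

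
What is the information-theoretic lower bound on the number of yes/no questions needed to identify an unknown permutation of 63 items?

There are 63! = 1982608315404440064116146708361898137544773690227268628106279599612729753600000000000000 permutations. Each yes/no question gives at most 1 bit, so at least ceil(log_2(1982608315404440064116146708361898137544773690227268628106279599612729753600000000000000)) = 290 questions are needed.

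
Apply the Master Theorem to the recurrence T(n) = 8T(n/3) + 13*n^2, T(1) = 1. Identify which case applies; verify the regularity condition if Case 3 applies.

a=8, b=3, f(n)=13*n^2.
log_3(8) = 1.893 < 2.
f(n) = Omega(n^(1.893+epsilon)) for some epsilon > 0, so Case 3 is the candidate.
Regularity: a*f(n/b) = 8*13*(n/3)^2 = (8/9)*13*n^2 <= c*f(n) with c = 8/9 < 1. Satisfied.
Case 3: T(n) = Theta(n^2).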